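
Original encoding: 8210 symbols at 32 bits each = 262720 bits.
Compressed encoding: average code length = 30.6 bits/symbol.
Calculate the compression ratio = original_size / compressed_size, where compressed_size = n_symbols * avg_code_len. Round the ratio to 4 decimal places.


original_size = n_symbols * orig_bits = 8210 * 32 = 262720 bits
compressed_size = n_symbols * avg_code_len = 8210 * 30.6 = 251226.0 bits
ratio = original_size / compressed_size = 262720 / 251226.0 = 1.0458

Compression ratio = 1.0458


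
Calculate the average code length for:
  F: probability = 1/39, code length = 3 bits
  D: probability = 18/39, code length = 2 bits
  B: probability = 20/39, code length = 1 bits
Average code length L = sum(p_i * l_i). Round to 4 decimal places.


Weighted contributions p_i * l_i:
  F: (1/39) * 3 = 3/39
  D: (18/39) * 2 = 36/39
  B: (20/39) * 1 = 20/39
Sum = (3 + 36 + 20)/39 = 59/39

L = 59/39 = 1.5128 bits/symbol


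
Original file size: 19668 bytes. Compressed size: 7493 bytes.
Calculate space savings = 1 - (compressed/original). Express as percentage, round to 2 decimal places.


ratio = compressed/original = 7493/19668 = 0.380974
savings = 1 - ratio = 1 - 0.380974 = 0.619026
as a percentage: 0.619026 * 100 = 61.9%

Space savings = 1 - 7493/19668 = 61.9%


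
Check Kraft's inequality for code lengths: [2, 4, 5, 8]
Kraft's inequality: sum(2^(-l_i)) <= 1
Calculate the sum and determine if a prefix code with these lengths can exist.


Sum = 2^(-2) + 2^(-4) + 2^(-5) + 2^(-8)
    = 0.25 + 0.0625 + 0.03125 + 0.00390625
    = 89/256 = 0.34765625
Since 0.34765625 <= 1, Kraft's inequality IS satisfied.
A prefix code with these lengths CAN exist.

Kraft sum = 0.34765625. Satisfied.


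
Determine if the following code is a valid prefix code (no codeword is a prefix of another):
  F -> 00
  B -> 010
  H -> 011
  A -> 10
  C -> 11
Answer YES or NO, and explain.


Checking each pair (does one codeword prefix another?):
  F='00' vs B='010': no prefix
  F='00' vs H='011': no prefix
  F='00' vs A='10': no prefix
  F='00' vs C='11': no prefix
  B='010' vs F='00': no prefix
  B='010' vs H='011': no prefix
  B='010' vs A='10': no prefix
  B='010' vs C='11': no prefix
  H='011' vs F='00': no prefix
  H='011' vs B='010': no prefix
  H='011' vs A='10': no prefix
  H='011' vs C='11': no prefix
  A='10' vs F='00': no prefix
  A='10' vs B='010': no prefix
  A='10' vs H='011': no prefix
  A='10' vs C='11': no prefix
  C='11' vs F='00': no prefix
  C='11' vs B='010': no prefix
  C='11' vs H='011': no prefix
  C='11' vs A='10': no prefix
No violation found over all pairs.

YES -- this is a valid prefix code. No codeword is a prefix of any other codeword.


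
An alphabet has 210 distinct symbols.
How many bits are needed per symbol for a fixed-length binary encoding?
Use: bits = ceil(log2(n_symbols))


log2(210) = 7.7142
Bracket: 2^7 = 128 < 210 <= 2^8 = 256
So ceil(log2(210)) = 8

bits = ceil(log2(210)) = ceil(7.7142) = 8 bits


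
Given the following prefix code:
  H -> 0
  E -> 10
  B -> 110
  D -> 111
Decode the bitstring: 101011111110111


Decoding step by step:
Bits 10 -> E
Bits 10 -> E
Bits 111 -> D
Bits 111 -> D
Bits 10 -> E
Bits 111 -> D


Decoded message: EEDDED


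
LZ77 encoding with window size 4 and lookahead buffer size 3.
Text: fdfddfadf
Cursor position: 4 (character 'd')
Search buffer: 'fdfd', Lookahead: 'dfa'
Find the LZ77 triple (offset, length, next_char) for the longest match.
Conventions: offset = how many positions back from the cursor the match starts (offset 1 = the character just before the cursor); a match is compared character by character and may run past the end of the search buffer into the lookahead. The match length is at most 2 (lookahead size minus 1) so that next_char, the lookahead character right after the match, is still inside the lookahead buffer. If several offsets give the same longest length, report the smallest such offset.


Try each offset into the search buffer:
  offset=1 (pos 3, char 'd'): match length 1
  offset=2 (pos 2, char 'f'): match length 0
  offset=3 (pos 1, char 'd'): match length 2
  offset=4 (pos 0, char 'f'): match length 0
Longest match has length 2 at offset 3.
next_char = character at position 4 + 2 = 6 -> 'a'

Best match: offset=3, length=2 (matching 'df' starting at position 1)
LZ77 triple: (3, 2, 'a')


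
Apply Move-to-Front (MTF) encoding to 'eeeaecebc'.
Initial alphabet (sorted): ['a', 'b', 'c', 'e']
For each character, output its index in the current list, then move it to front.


MTF encoding:
'e': index 3 in ['a', 'b', 'c', 'e'] -> ['e', 'a', 'b', 'c']
'e': index 0 in ['e', 'a', 'b', 'c'] -> ['e', 'a', 'b', 'c']
'e': index 0 in ['e', 'a', 'b', 'c'] -> ['e', 'a', 'b', 'c']
'a': index 1 in ['e', 'a', 'b', 'c'] -> ['a', 'e', 'b', 'c']
'e': index 1 in ['a', 'e', 'b', 'c'] -> ['e', 'a', 'b', 'c']
'c': index 3 in ['e', 'a', 'b', 'c'] -> ['c', 'e', 'a', 'b']
'e': index 1 in ['c', 'e', 'a', 'b'] -> ['e', 'c', 'a', 'b']
'b': index 3 in ['e', 'c', 'a', 'b'] -> ['b', 'e', 'c', 'a']
'c': index 2 in ['b', 'e', 'c', 'a'] -> ['c', 'b', 'e', 'a']


Output: [3, 0, 0, 1, 1, 3, 1, 3, 2]


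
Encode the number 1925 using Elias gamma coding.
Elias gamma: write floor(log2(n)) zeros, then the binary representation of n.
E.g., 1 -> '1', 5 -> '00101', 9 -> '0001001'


num_bits = floor(log2(1925)) + 1 = 11
leading_zeros = num_bits - 1 = 10
binary(1925) = 11110000101

Elias gamma(1925) = '0000000000' + '11110000101' = 000000000011110000101 (21 bits)


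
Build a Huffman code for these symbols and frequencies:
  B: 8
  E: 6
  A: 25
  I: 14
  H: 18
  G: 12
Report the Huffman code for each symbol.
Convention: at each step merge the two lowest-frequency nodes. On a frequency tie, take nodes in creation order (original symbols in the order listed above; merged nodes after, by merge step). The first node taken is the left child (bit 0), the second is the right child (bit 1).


Huffman tree construction:
Step 1: Merge E(6) + B(8) = 14
Step 2: Merge G(12) + I(14) = 26
Step 3: Merge (E+B)(14) + H(18) = 32
Step 4: Merge A(25) + (G+I)(26) = 51
Step 5: Merge ((E+B)+H)(32) + (A+(G+I))(51) = 83
Read each symbol's code off the tree from the root (left child = 0, right child = 1).

Codes:
  B: 001 (length 3)
  E: 000 (length 3)
  A: 10 (length 2)
  I: 111 (length 3)
  H: 01 (length 2)
  G: 110 (length 3)
Average code length: 206/83 = 2.4819 bits/symbol


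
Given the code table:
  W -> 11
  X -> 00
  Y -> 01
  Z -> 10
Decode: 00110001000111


Decoding:
00 -> X
11 -> W
00 -> X
01 -> Y
00 -> X
01 -> Y
11 -> W


Result: XWXYXYW


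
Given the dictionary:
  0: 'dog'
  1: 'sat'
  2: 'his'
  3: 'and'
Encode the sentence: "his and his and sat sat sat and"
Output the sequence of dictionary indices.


Look up each word in the dictionary:
  'his' -> 2
  'and' -> 3
  'his' -> 2
  'and' -> 3
  'sat' -> 1
  'sat' -> 1
  'sat' -> 1
  'and' -> 3

Encoded: [2, 3, 2, 3, 1, 1, 1, 3]


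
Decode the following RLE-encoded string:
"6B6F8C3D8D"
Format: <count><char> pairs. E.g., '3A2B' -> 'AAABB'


Expanding each <count><char> pair:
  6B -> 'BBBBBB'
  6F -> 'FFFFFF'
  8C -> 'CCCCCCCC'
  3D -> 'DDD'
  8D -> 'DDDDDDDD'

Decoded = BBBBBBFFFFFFCCCCCCCCDDDDDDDDDDD


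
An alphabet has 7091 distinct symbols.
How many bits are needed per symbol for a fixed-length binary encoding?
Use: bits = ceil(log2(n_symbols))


log2(7091) = 12.7918
Bracket: 2^12 = 4096 < 7091 <= 2^13 = 8192
So ceil(log2(7091)) = 13

bits = ceil(log2(7091)) = ceil(12.7918) = 13 bits


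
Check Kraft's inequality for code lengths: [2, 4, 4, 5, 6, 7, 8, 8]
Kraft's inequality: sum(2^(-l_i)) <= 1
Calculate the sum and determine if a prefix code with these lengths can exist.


Sum = 2^(-2) + 2^(-4) + 2^(-4) + 2^(-5) + 2^(-6) + 2^(-7) + 2^(-8) + 2^(-8)
    = 0.25 + 0.0625 + 0.0625 + 0.03125 + 0.015625 + 0.0078125 + 0.00390625 + 0.00390625
    = 112/256 = 0.4375
Since 0.4375 <= 1, Kraft's inequality IS satisfied.
A prefix code with these lengths CAN exist.

Kraft sum = 0.4375. Satisfied.


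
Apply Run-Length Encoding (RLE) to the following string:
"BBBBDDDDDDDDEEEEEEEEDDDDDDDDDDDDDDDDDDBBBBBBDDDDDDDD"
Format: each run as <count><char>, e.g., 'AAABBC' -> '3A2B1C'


Scanning runs left to right:
  i=0: run of 'B' x 4 -> '4B'
  i=4: run of 'D' x 8 -> '8D'
  i=12: run of 'E' x 8 -> '8E'
  i=20: run of 'D' x 18 -> '18D'
  i=38: run of 'B' x 6 -> '6B'
  i=44: run of 'D' x 8 -> '8D'

RLE = 4B8D8E18D6B8D


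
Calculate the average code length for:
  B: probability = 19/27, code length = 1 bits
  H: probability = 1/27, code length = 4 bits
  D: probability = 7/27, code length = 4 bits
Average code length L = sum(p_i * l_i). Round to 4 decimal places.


Weighted contributions p_i * l_i:
  B: (19/27) * 1 = 19/27
  H: (1/27) * 4 = 4/27
  D: (7/27) * 4 = 28/27
Sum = (19 + 4 + 28)/27 = 51/27

L = 51/27 = 1.8889 bits/symbol


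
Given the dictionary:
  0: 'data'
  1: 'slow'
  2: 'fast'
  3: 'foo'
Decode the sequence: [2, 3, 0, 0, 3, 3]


Look up each index in the dictionary:
  2 -> 'fast'
  3 -> 'foo'
  0 -> 'data'
  0 -> 'data'
  3 -> 'foo'
  3 -> 'foo'

Decoded: "fast foo data data foo foo"


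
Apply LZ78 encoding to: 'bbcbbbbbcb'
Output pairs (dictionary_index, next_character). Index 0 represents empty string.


LZ78 encoding steps:
Dictionary: {0: ''}
Step 1: w='' (idx 0), next='b' -> output (0, 'b'), add 'b' as idx 1
Step 2: w='b' (idx 1), next='c' -> output (1, 'c'), add 'bc' as idx 2
Step 3: w='b' (idx 1), next='b' -> output (1, 'b'), add 'bb' as idx 3
Step 4: w='bb' (idx 3), next='b' -> output (3, 'b'), add 'bbb' as idx 4
Step 5: w='' (idx 0), next='c' -> output (0, 'c'), add 'c' as idx 5
Step 6: w='b' (idx 1), end of input -> output (1, '')


Encoded: [(0, 'b'), (1, 'c'), (1, 'b'), (3, 'b'), (0, 'c'), (1, '')]


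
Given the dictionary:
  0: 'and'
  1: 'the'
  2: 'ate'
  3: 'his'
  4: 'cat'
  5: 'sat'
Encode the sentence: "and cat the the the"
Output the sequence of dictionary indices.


Look up each word in the dictionary:
  'and' -> 0
  'cat' -> 4
  'the' -> 1
  'the' -> 1
  'the' -> 1

Encoded: [0, 4, 1, 1, 1]


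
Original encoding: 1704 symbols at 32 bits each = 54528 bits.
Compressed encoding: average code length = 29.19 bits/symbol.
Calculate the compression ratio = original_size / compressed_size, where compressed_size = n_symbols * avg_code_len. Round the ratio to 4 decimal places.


original_size = n_symbols * orig_bits = 1704 * 32 = 54528 bits
compressed_size = n_symbols * avg_code_len = 1704 * 29.19 = 49739.76 bits
ratio = original_size / compressed_size = 54528 / 49739.76 = 1.0963

Compression ratio = 1.0963


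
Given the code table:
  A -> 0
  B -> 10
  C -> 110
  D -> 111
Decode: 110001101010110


Decoding:
110 -> C
0 -> A
0 -> A
110 -> C
10 -> B
10 -> B
110 -> C


Result: CAACBBC


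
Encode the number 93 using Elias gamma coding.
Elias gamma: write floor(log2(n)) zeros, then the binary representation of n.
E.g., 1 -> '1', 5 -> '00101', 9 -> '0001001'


num_bits = floor(log2(93)) + 1 = 7
leading_zeros = num_bits - 1 = 6
binary(93) = 1011101

Elias gamma(93) = '000000' + '1011101' = 0000001011101 (13 bits)


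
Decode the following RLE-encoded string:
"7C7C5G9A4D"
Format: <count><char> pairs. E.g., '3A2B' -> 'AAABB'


Expanding each <count><char> pair:
  7C -> 'CCCCCCC'
  7C -> 'CCCCCCC'
  5G -> 'GGGGG'
  9A -> 'AAAAAAAAA'
  4D -> 'DDDD'

Decoded = CCCCCCCCCCCCCCGGGGGAAAAAAAAADDDD


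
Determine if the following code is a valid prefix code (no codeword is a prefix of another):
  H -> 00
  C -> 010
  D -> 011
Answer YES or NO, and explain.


Checking each pair (does one codeword prefix another?):
  H='00' vs C='010': no prefix
  H='00' vs D='011': no prefix
  C='010' vs H='00': no prefix
  C='010' vs D='011': no prefix
  D='011' vs H='00': no prefix
  D='011' vs C='010': no prefix
No violation found over all pairs.

YES -- this is a valid prefix code. No codeword is a prefix of any other codeword.


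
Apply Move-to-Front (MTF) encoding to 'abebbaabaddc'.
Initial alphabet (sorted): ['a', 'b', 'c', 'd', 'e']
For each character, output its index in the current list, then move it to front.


MTF encoding:
'a': index 0 in ['a', 'b', 'c', 'd', 'e'] -> ['a', 'b', 'c', 'd', 'e']
'b': index 1 in ['a', 'b', 'c', 'd', 'e'] -> ['b', 'a', 'c', 'd', 'e']
'e': index 4 in ['b', 'a', 'c', 'd', 'e'] -> ['e', 'b', 'a', 'c', 'd']
'b': index 1 in ['e', 'b', 'a', 'c', 'd'] -> ['b', 'e', 'a', 'c', 'd']
'b': index 0 in ['b', 'e', 'a', 'c', 'd'] -> ['b', 'e', 'a', 'c', 'd']
'a': index 2 in ['b', 'e', 'a', 'c', 'd'] -> ['a', 'b', 'e', 'c', 'd']
'a': index 0 in ['a', 'b', 'e', 'c', 'd'] -> ['a', 'b', 'e', 'c', 'd']
'b': index 1 in ['a', 'b', 'e', 'c', 'd'] -> ['b', 'a', 'e', 'c', 'd']
'a': index 1 in ['b', 'a', 'e', 'c', 'd'] -> ['a', 'b', 'e', 'c', 'd']
'd': index 4 in ['a', 'b', 'e', 'c', 'd'] -> ['d', 'a', 'b', 'e', 'c']
'd': index 0 in ['d', 'a', 'b', 'e', 'c'] -> ['d', 'a', 'b', 'e', 'c']
'c': index 4 in ['d', 'a', 'b', 'e', 'c'] -> ['c', 'd', 'a', 'b', 'e']


Output: [0, 1, 4, 1, 0, 2, 0, 1, 1, 4, 0, 4]


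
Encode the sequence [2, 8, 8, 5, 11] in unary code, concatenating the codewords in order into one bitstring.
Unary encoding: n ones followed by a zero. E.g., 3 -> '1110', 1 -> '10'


Encode each number as n ones followed by a terminating 0:
  2 -> 110 (3 bits)
  8 -> 111111110 (9 bits)
  8 -> 111111110 (9 bits)
  5 -> 111110 (6 bits)
  11 -> 111111111110 (12 bits)
Total length = 3 + 9 + 9 + 6 + 12 = 39 bits.

Unary([2, 8, 8, 5, 11]) = 110111111110111111110111110111111111110 (39 bits)


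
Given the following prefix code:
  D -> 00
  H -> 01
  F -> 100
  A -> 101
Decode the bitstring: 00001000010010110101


Decoding step by step:
Bits 00 -> D
Bits 00 -> D
Bits 100 -> F
Bits 00 -> D
Bits 100 -> F
Bits 101 -> A
Bits 101 -> A
Bits 01 -> H


Decoded message: DDFDFAAH


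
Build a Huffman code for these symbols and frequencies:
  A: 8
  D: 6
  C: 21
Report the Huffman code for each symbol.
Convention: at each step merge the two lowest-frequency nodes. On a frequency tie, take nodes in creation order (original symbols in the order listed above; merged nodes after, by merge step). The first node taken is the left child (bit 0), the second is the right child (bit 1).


Huffman tree construction:
Step 1: Merge D(6) + A(8) = 14
Step 2: Merge (D+A)(14) + C(21) = 35
Read each symbol's code off the tree from the root (left child = 0, right child = 1).

Codes:
  A: 01 (length 2)
  D: 00 (length 2)
  C: 1 (length 1)
Average code length: 49/35 = 1.4000 bits/symbol


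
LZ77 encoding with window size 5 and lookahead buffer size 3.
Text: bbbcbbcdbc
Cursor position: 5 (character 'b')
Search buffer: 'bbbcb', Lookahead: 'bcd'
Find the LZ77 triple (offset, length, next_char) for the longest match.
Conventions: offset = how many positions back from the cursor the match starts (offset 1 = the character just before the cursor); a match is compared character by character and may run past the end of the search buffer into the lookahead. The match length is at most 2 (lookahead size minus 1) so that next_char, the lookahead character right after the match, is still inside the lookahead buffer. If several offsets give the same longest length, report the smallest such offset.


Try each offset into the search buffer:
  offset=1 (pos 4, char 'b'): match length 1
  offset=2 (pos 3, char 'c'): match length 0
  offset=3 (pos 2, char 'b'): match length 2
  offset=4 (pos 1, char 'b'): match length 1
  offset=5 (pos 0, char 'b'): match length 1
Longest match has length 2 at offset 3.
next_char = character at position 5 + 2 = 7 -> 'd'

Best match: offset=3, length=2 (matching 'bc' starting at position 2)
LZ77 triple: (3, 2, 'd')


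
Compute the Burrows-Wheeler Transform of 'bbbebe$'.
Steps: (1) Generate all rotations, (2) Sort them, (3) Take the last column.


Rotations (sorted):
  0: $bbbebe -> last char: e
  1: bbbebe$ -> last char: $
  2: bbebe$b -> last char: b
  3: be$bbbe -> last char: e
  4: bebe$bb -> last char: b
  5: e$bbbeb -> last char: b
  6: ebe$bbb -> last char: b


BWT = e$bebbb


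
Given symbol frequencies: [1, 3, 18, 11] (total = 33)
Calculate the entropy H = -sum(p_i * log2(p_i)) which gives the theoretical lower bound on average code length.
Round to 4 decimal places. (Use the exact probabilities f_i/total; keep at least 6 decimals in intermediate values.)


Per-symbol terms -p_i * log2(p_i) with p_i = f_i/33:
  p = 1/33 = 0.030303: log2(p) = -5.044394, -p*log2(p) = 0.152860
  p = 3/33 = 0.090909: log2(p) = -3.459432, -p*log2(p) = 0.314494
  p = 18/33 = 0.545455: log2(p) = -0.874469, -p*log2(p) = 0.476983
  p = 11/33 = 0.333333: log2(p) = -1.584963, -p*log2(p) = 0.528321
H = 0.152860 + 0.314494 + 0.476983 + 0.528321 = 1.472658

H = 1.4727 bits/symbol


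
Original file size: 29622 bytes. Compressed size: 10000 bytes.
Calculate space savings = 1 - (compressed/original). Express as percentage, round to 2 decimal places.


ratio = compressed/original = 10000/29622 = 0.337587
savings = 1 - ratio = 1 - 0.337587 = 0.662413
as a percentage: 0.662413 * 100 = 66.24%

Space savings = 1 - 10000/29622 = 66.24%


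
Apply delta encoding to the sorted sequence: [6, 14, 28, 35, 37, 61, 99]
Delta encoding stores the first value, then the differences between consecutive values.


First value: 6
Deltas:
  14 - 6 = 8
  28 - 14 = 14
  35 - 28 = 7
  37 - 35 = 2
  61 - 37 = 24
  99 - 61 = 38


Delta encoded: [6, 8, 14, 7, 2, 24, 38]


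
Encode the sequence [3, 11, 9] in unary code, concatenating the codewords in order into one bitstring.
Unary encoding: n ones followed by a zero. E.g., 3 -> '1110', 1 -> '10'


Encode each number as n ones followed by a terminating 0:
  3 -> 1110 (4 bits)
  11 -> 111111111110 (12 bits)
  9 -> 1111111110 (10 bits)
Total length = 4 + 12 + 10 = 26 bits.

Unary([3, 11, 9]) = 11101111111111101111111110 (26 bits)


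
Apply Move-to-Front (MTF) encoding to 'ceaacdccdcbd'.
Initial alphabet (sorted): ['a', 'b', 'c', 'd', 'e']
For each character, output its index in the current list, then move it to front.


MTF encoding:
'c': index 2 in ['a', 'b', 'c', 'd', 'e'] -> ['c', 'a', 'b', 'd', 'e']
'e': index 4 in ['c', 'a', 'b', 'd', 'e'] -> ['e', 'c', 'a', 'b', 'd']
'a': index 2 in ['e', 'c', 'a', 'b', 'd'] -> ['a', 'e', 'c', 'b', 'd']
'a': index 0 in ['a', 'e', 'c', 'b', 'd'] -> ['a', 'e', 'c', 'b', 'd']
'c': index 2 in ['a', 'e', 'c', 'b', 'd'] -> ['c', 'a', 'e', 'b', 'd']
'd': index 4 in ['c', 'a', 'e', 'b', 'd'] -> ['d', 'c', 'a', 'e', 'b']
'c': index 1 in ['d', 'c', 'a', 'e', 'b'] -> ['c', 'd', 'a', 'e', 'b']
'c': index 0 in ['c', 'd', 'a', 'e', 'b'] -> ['c', 'd', 'a', 'e', 'b']
'd': index 1 in ['c', 'd', 'a', 'e', 'b'] -> ['d', 'c', 'a', 'e', 'b']
'c': index 1 in ['d', 'c', 'a', 'e', 'b'] -> ['c', 'd', 'a', 'e', 'b']
'b': index 4 in ['c', 'd', 'a', 'e', 'b'] -> ['b', 'c', 'd', 'a', 'e']
'd': index 2 in ['b', 'c', 'd', 'a', 'e'] -> ['d', 'b', 'c', 'a', 'e']


Output: [2, 4, 2, 0, 2, 4, 1, 0, 1, 1, 4, 2]


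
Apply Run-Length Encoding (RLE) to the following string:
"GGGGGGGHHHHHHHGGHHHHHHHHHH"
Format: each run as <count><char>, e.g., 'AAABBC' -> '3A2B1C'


Scanning runs left to right:
  i=0: run of 'G' x 7 -> '7G'
  i=7: run of 'H' x 7 -> '7H'
  i=14: run of 'G' x 2 -> '2G'
  i=16: run of 'H' x 10 -> '10H'

RLE = 7G7H2G10H


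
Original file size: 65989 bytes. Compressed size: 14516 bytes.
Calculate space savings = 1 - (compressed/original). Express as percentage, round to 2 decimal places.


ratio = compressed/original = 14516/65989 = 0.219976
savings = 1 - ratio = 1 - 0.219976 = 0.780024
as a percentage: 0.780024 * 100 = 78.0%

Space savings = 1 - 14516/65989 = 78.0%


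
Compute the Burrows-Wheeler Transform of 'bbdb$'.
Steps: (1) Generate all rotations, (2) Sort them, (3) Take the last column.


Rotations (sorted):
  0: $bbdb -> last char: b
  1: b$bbd -> last char: d
  2: bbdb$ -> last char: $
  3: bdb$b -> last char: b
  4: db$bb -> last char: b


BWT = bd$bb


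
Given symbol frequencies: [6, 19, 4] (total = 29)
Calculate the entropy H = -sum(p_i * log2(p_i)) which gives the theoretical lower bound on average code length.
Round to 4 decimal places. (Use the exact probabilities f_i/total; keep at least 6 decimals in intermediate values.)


Per-symbol terms -p_i * log2(p_i) with p_i = f_i/29:
  p = 6/29 = 0.206897: log2(p) = -2.273018, -p*log2(p) = 0.470280
  p = 19/29 = 0.655172: log2(p) = -0.610053, -p*log2(p) = 0.399690
  p = 4/29 = 0.137931: log2(p) = -2.857981, -p*log2(p) = 0.394204
H = 0.470280 + 0.399690 + 0.394204 = 1.264174

H = 1.2642 bits/symbol


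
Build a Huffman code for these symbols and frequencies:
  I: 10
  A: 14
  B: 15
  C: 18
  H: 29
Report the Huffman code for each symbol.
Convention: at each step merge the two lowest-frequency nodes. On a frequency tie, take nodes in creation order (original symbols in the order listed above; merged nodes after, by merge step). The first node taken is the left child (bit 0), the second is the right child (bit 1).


Huffman tree construction:
Step 1: Merge I(10) + A(14) = 24
Step 2: Merge B(15) + C(18) = 33
Step 3: Merge (I+A)(24) + H(29) = 53
Step 4: Merge (B+C)(33) + ((I+A)+H)(53) = 86
Read each symbol's code off the tree from the root (left child = 0, right child = 1).

Codes:
  I: 100 (length 3)
  A: 101 (length 3)
  B: 00 (length 2)
  C: 01 (length 2)
  H: 11 (length 2)
Average code length: 196/86 = 2.2791 bits/symbol


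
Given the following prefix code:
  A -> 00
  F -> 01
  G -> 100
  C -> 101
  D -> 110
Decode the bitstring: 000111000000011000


Decoding step by step:
Bits 00 -> A
Bits 01 -> F
Bits 110 -> D
Bits 00 -> A
Bits 00 -> A
Bits 00 -> A
Bits 110 -> D
Bits 00 -> A


Decoded message: AFDAAADA


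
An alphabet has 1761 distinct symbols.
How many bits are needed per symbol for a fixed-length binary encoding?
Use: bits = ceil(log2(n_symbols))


log2(1761) = 10.7822
Bracket: 2^10 = 1024 < 1761 <= 2^11 = 2048
So ceil(log2(1761)) = 11

bits = ceil(log2(1761)) = ceil(10.7822) = 11 bits


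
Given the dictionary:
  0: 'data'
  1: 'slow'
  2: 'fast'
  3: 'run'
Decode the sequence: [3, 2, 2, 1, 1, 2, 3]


Look up each index in the dictionary:
  3 -> 'run'
  2 -> 'fast'
  2 -> 'fast'
  1 -> 'slow'
  1 -> 'slow'
  2 -> 'fast'
  3 -> 'run'

Decoded: "run fast fast slow slow fast run"


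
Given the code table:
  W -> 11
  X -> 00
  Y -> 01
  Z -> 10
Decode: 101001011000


Decoding:
10 -> Z
10 -> Z
01 -> Y
01 -> Y
10 -> Z
00 -> X


Result: ZZYYZX


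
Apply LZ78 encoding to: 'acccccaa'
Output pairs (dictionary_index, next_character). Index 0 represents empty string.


LZ78 encoding steps:
Dictionary: {0: ''}
Step 1: w='' (idx 0), next='a' -> output (0, 'a'), add 'a' as idx 1
Step 2: w='' (idx 0), next='c' -> output (0, 'c'), add 'c' as idx 2
Step 3: w='c' (idx 2), next='c' -> output (2, 'c'), add 'cc' as idx 3
Step 4: w='cc' (idx 3), next='a' -> output (3, 'a'), add 'cca' as idx 4
Step 5: w='a' (idx 1), end of input -> output (1, '')


Encoded: [(0, 'a'), (0, 'c'), (2, 'c'), (3, 'a'), (1, '')]


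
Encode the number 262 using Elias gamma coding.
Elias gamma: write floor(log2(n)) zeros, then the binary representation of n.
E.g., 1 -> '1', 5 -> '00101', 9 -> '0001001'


num_bits = floor(log2(262)) + 1 = 9
leading_zeros = num_bits - 1 = 8
binary(262) = 100000110

Elias gamma(262) = '00000000' + '100000110' = 00000000100000110 (17 bits)


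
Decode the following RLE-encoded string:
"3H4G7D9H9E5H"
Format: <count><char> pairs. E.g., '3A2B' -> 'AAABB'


Expanding each <count><char> pair:
  3H -> 'HHH'
  4G -> 'GGGG'
  7D -> 'DDDDDDD'
  9H -> 'HHHHHHHHH'
  9E -> 'EEEEEEEEE'
  5H -> 'HHHHH'

Decoded = HHHGGGGDDDDDDDHHHHHHHHHEEEEEEEEEHHHHH


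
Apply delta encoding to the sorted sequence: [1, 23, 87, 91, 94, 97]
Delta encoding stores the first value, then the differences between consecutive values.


First value: 1
Deltas:
  23 - 1 = 22
  87 - 23 = 64
  91 - 87 = 4
  94 - 91 = 3
  97 - 94 = 3


Delta encoded: [1, 22, 64, 4, 3, 3]


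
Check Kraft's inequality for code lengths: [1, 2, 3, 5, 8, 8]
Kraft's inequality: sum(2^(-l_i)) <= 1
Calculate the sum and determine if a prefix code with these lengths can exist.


Sum = 2^(-1) + 2^(-2) + 2^(-3) + 2^(-5) + 2^(-8) + 2^(-8)
    = 0.5 + 0.25 + 0.125 + 0.03125 + 0.00390625 + 0.00390625
    = 234/256 = 0.9140625
Since 0.9140625 <= 1, Kraft's inequality IS satisfied.
A prefix code with these lengths CAN exist.

Kraft sum = 0.9140625. Satisfied.


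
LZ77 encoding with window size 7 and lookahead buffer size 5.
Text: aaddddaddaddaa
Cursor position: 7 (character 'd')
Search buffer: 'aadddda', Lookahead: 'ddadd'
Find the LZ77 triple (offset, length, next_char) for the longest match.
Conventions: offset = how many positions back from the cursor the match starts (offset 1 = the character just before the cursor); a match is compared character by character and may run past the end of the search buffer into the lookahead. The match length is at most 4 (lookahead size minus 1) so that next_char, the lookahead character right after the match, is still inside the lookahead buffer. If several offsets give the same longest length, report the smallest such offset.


Try each offset into the search buffer:
  offset=1 (pos 6, char 'a'): match length 0
  offset=2 (pos 5, char 'd'): match length 1
  offset=3 (pos 4, char 'd'): match length 4
  offset=4 (pos 3, char 'd'): match length 2
  offset=5 (pos 2, char 'd'): match length 2
  offset=6 (pos 1, char 'a'): match length 0
  offset=7 (pos 0, char 'a'): match length 0
Longest match has length 4 at offset 3.
next_char = character at position 7 + 4 = 11 -> 'd'

Best match: offset=3, length=4 (matching 'ddad' starting at position 4)
LZ77 triple: (3, 4, 'd')


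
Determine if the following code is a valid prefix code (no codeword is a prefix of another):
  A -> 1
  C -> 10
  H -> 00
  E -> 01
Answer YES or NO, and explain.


Checking each pair (does one codeword prefix another?):
  A='1' vs C='10': prefix -- VIOLATION

NO -- this is NOT a valid prefix code. A (1) is a prefix of C (10).


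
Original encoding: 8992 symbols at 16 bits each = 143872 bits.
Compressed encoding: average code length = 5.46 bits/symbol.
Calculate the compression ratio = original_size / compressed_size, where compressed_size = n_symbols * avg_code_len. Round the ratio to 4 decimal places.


original_size = n_symbols * orig_bits = 8992 * 16 = 143872 bits
compressed_size = n_symbols * avg_code_len = 8992 * 5.46 = 49096.32 bits
ratio = original_size / compressed_size = 143872 / 49096.32 = 2.9304

Compression ratio = 2.9304


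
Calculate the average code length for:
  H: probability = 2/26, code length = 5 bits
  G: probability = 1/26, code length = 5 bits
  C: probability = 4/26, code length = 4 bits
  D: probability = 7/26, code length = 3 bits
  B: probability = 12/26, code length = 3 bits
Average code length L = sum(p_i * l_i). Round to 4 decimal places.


Weighted contributions p_i * l_i:
  H: (2/26) * 5 = 10/26
  G: (1/26) * 5 = 5/26
  C: (4/26) * 4 = 16/26
  D: (7/26) * 3 = 21/26
  B: (12/26) * 3 = 36/26
Sum = (10 + 5 + 16 + 21 + 36)/26 = 88/26

L = 88/26 = 3.3846 bits/symbol


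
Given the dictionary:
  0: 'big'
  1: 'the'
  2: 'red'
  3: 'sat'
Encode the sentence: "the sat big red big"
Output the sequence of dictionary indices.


Look up each word in the dictionary:
  'the' -> 1
  'sat' -> 3
  'big' -> 0
  'red' -> 2
  'big' -> 0

Encoded: [1, 3, 0, 2, 0]


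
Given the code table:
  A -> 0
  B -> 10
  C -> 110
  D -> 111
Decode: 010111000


Decoding:
0 -> A
10 -> B
111 -> D
0 -> A
0 -> A
0 -> A


Result: ABDAAA


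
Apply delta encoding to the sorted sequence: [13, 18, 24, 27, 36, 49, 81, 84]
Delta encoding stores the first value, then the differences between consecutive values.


First value: 13
Deltas:
  18 - 13 = 5
  24 - 18 = 6
  27 - 24 = 3
  36 - 27 = 9
  49 - 36 = 13
  81 - 49 = 32
  84 - 81 = 3


Delta encoded: [13, 5, 6, 3, 9, 13, 32, 3]


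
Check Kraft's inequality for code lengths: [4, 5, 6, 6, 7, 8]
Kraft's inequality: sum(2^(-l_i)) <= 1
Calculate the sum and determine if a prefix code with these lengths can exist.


Sum = 2^(-4) + 2^(-5) + 2^(-6) + 2^(-6) + 2^(-7) + 2^(-8)
    = 0.0625 + 0.03125 + 0.015625 + 0.015625 + 0.0078125 + 0.00390625
    = 35/256 = 0.13671875
Since 0.13671875 <= 1, Kraft's inequality IS satisfied.
A prefix code with these lengths CAN exist.

Kraft sum = 0.13671875. Satisfied.


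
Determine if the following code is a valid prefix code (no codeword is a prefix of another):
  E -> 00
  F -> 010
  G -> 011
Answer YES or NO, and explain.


Checking each pair (does one codeword prefix another?):
  E='00' vs F='010': no prefix
  E='00' vs G='011': no prefix
  F='010' vs E='00': no prefix
  F='010' vs G='011': no prefix
  G='011' vs E='00': no prefix
  G='011' vs F='010': no prefix
No violation found over all pairs.

YES -- this is a valid prefix code. No codeword is a prefix of any other codeword.


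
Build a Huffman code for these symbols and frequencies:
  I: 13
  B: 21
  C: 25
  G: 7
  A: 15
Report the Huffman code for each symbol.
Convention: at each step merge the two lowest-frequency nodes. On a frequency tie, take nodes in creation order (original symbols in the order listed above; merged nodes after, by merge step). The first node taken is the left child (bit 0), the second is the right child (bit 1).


Huffman tree construction:
Step 1: Merge G(7) + I(13) = 20
Step 2: Merge A(15) + (G+I)(20) = 35
Step 3: Merge B(21) + C(25) = 46
Step 4: Merge (A+(G+I))(35) + (B+C)(46) = 81
Read each symbol's code off the tree from the root (left child = 0, right child = 1).

Codes:
  I: 011 (length 3)
  B: 10 (length 2)
  C: 11 (length 2)
  G: 010 (length 3)
  A: 00 (length 2)
Average code length: 182/81 = 2.2469 bits/symbol


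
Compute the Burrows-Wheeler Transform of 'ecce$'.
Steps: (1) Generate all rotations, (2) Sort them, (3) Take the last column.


Rotations (sorted):
  0: $ecce -> last char: e
  1: cce$e -> last char: e
  2: ce$ec -> last char: c
  3: e$ecc -> last char: c
  4: ecce$ -> last char: $


BWT = eecc$


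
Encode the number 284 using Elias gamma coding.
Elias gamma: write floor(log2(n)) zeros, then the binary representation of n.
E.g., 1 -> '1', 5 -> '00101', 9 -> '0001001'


num_bits = floor(log2(284)) + 1 = 9
leading_zeros = num_bits - 1 = 8
binary(284) = 100011100

Elias gamma(284) = '00000000' + '100011100' = 00000000100011100 (17 bits)


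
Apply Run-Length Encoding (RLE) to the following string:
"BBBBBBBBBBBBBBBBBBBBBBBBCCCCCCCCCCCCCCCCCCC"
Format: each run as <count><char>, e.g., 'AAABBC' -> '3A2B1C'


Scanning runs left to right:
  i=0: run of 'B' x 24 -> '24B'
  i=24: run of 'C' x 19 -> '19C'

RLE = 24B19C


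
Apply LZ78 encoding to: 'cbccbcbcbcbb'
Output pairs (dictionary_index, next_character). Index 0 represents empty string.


LZ78 encoding steps:
Dictionary: {0: ''}
Step 1: w='' (idx 0), next='c' -> output (0, 'c'), add 'c' as idx 1
Step 2: w='' (idx 0), next='b' -> output (0, 'b'), add 'b' as idx 2
Step 3: w='c' (idx 1), next='c' -> output (1, 'c'), add 'cc' as idx 3
Step 4: w='b' (idx 2), next='c' -> output (2, 'c'), add 'bc' as idx 4
Step 5: w='bc' (idx 4), next='b' -> output (4, 'b'), add 'bcb' as idx 5
Step 6: w='c' (idx 1), next='b' -> output (1, 'b'), add 'cb' as idx 6
Step 7: w='b' (idx 2), end of input -> output (2, '')


Encoded: [(0, 'c'), (0, 'b'), (1, 'c'), (2, 'c'), (4, 'b'), (1, 'b'), (2, '')]


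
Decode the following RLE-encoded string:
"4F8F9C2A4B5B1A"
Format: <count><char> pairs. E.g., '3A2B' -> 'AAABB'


Expanding each <count><char> pair:
  4F -> 'FFFF'
  8F -> 'FFFFFFFF'
  9C -> 'CCCCCCCCC'
  2A -> 'AA'
  4B -> 'BBBB'
  5B -> 'BBBBB'
  1A -> 'A'

Decoded = FFFFFFFFFFFFCCCCCCCCCAABBBBBBBBBA


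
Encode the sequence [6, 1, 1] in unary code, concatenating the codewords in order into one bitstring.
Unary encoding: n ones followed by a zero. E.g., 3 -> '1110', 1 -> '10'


Encode each number as n ones followed by a terminating 0:
  6 -> 1111110 (7 bits)
  1 -> 10 (2 bits)
  1 -> 10 (2 bits)
Total length = 7 + 2 + 2 = 11 bits.

Unary([6, 1, 1]) = 11111101010 (11 bits)


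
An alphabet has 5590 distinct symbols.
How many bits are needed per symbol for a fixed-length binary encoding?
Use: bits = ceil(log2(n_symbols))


log2(5590) = 12.4486
Bracket: 2^12 = 4096 < 5590 <= 2^13 = 8192
So ceil(log2(5590)) = 13

bits = ceil(log2(5590)) = ceil(12.4486) = 13 bits


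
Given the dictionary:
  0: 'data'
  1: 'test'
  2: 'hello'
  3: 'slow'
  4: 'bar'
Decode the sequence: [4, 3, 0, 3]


Look up each index in the dictionary:
  4 -> 'bar'
  3 -> 'slow'
  0 -> 'data'
  3 -> 'slow'

Decoded: "bar slow data slow"


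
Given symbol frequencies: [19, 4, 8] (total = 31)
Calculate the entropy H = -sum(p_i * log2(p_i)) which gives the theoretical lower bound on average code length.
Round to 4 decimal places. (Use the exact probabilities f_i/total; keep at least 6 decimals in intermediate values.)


Per-symbol terms -p_i * log2(p_i) with p_i = f_i/31:
  p = 19/31 = 0.612903: log2(p) = -0.706269, -p*log2(p) = 0.432874
  p = 4/31 = 0.129032: log2(p) = -2.954196, -p*log2(p) = 0.381187
  p = 8/31 = 0.258065: log2(p) = -1.954196, -p*log2(p) = 0.504309
H = 0.432874 + 0.381187 + 0.504309 = 1.318370

H = 1.3184 bits/symbol


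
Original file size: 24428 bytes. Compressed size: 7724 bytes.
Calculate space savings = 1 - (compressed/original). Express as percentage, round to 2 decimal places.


ratio = compressed/original = 7724/24428 = 0.316195
savings = 1 - ratio = 1 - 0.316195 = 0.683805
as a percentage: 0.683805 * 100 = 68.38%

Space savings = 1 - 7724/24428 = 68.38%


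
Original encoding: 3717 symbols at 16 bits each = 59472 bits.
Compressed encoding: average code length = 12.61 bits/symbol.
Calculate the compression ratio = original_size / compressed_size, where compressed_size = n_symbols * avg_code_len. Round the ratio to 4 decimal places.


original_size = n_symbols * orig_bits = 3717 * 16 = 59472 bits
compressed_size = n_symbols * avg_code_len = 3717 * 12.61 = 46871.37 bits
ratio = original_size / compressed_size = 59472 / 46871.37 = 1.2688

Compression ratio = 1.2688


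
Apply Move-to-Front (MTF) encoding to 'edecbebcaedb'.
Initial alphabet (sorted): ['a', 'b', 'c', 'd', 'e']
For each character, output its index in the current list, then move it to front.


MTF encoding:
'e': index 4 in ['a', 'b', 'c', 'd', 'e'] -> ['e', 'a', 'b', 'c', 'd']
'd': index 4 in ['e', 'a', 'b', 'c', 'd'] -> ['d', 'e', 'a', 'b', 'c']
'e': index 1 in ['d', 'e', 'a', 'b', 'c'] -> ['e', 'd', 'a', 'b', 'c']
'c': index 4 in ['e', 'd', 'a', 'b', 'c'] -> ['c', 'e', 'd', 'a', 'b']
'b': index 4 in ['c', 'e', 'd', 'a', 'b'] -> ['b', 'c', 'e', 'd', 'a']
'e': index 2 in ['b', 'c', 'e', 'd', 'a'] -> ['e', 'b', 'c', 'd', 'a']
'b': index 1 in ['e', 'b', 'c', 'd', 'a'] -> ['b', 'e', 'c', 'd', 'a']
'c': index 2 in ['b', 'e', 'c', 'd', 'a'] -> ['c', 'b', 'e', 'd', 'a']
'a': index 4 in ['c', 'b', 'e', 'd', 'a'] -> ['a', 'c', 'b', 'e', 'd']
'e': index 3 in ['a', 'c', 'b', 'e', 'd'] -> ['e', 'a', 'c', 'b', 'd']
'd': index 4 in ['e', 'a', 'c', 'b', 'd'] -> ['d', 'e', 'a', 'c', 'b']
'b': index 4 in ['d', 'e', 'a', 'c', 'b'] -> ['b', 'd', 'e', 'a', 'c']


Output: [4, 4, 1, 4, 4, 2, 1, 2, 4, 3, 4, 4]


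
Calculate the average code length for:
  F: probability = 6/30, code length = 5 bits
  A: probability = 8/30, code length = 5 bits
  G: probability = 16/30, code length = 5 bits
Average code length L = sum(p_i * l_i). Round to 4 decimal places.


Weighted contributions p_i * l_i:
  F: (6/30) * 5 = 30/30
  A: (8/30) * 5 = 40/30
  G: (16/30) * 5 = 80/30
Sum = (30 + 40 + 80)/30 = 150/30

L = 150/30 = 5.0000 bits/symbol


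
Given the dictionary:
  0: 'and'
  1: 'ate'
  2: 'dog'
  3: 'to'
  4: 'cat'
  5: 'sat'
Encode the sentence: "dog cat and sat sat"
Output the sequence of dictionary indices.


Look up each word in the dictionary:
  'dog' -> 2
  'cat' -> 4
  'and' -> 0
  'sat' -> 5
  'sat' -> 5

Encoded: [2, 4, 0, 5, 5]


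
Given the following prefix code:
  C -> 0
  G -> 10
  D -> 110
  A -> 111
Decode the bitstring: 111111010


Decoding step by step:
Bits 111 -> A
Bits 111 -> A
Bits 0 -> C
Bits 10 -> G


Decoded message: AACG


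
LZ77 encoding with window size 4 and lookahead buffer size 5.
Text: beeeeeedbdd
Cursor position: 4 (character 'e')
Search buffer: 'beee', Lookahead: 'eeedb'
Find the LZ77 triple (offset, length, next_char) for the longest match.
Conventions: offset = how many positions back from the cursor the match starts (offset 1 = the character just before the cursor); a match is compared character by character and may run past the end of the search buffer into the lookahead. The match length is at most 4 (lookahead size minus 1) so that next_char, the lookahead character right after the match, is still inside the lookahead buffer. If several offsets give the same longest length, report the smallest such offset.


Try each offset into the search buffer:
  offset=1 (pos 3, char 'e'): match length 3
  offset=2 (pos 2, char 'e'): match length 3
  offset=3 (pos 1, char 'e'): match length 3
  offset=4 (pos 0, char 'b'): match length 0
Longest match has length 3, found at offsets 1, 2, 3; take the smallest, offset 1.
next_char = character at position 4 + 3 = 7 -> 'd'

Best match: offset=1, length=3 (matching 'eee' starting at position 3)
LZ77 triple: (1, 3, 'd')


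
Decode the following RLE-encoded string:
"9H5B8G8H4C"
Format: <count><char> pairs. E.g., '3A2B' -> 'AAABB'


Expanding each <count><char> pair:
  9H -> 'HHHHHHHHH'
  5B -> 'BBBBB'
  8G -> 'GGGGGGGG'
  8H -> 'HHHHHHHH'
  4C -> 'CCCC'

Decoded = HHHHHHHHHBBBBBGGGGGGGGHHHHHHHHCCCC


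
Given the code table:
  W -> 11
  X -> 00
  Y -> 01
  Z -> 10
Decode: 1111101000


Decoding:
11 -> W
11 -> W
10 -> Z
10 -> Z
00 -> X


Result: WWZZX


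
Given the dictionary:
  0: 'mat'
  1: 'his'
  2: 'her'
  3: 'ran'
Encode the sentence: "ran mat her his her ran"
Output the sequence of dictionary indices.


Look up each word in the dictionary:
  'ran' -> 3
  'mat' -> 0
  'her' -> 2
  'his' -> 1
  'her' -> 2
  'ran' -> 3

Encoded: [3, 0, 2, 1, 2, 3]


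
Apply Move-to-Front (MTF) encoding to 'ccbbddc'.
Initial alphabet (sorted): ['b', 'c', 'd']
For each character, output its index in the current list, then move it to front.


MTF encoding:
'c': index 1 in ['b', 'c', 'd'] -> ['c', 'b', 'd']
'c': index 0 in ['c', 'b', 'd'] -> ['c', 'b', 'd']
'b': index 1 in ['c', 'b', 'd'] -> ['b', 'c', 'd']
'b': index 0 in ['b', 'c', 'd'] -> ['b', 'c', 'd']
'd': index 2 in ['b', 'c', 'd'] -> ['d', 'b', 'c']
'd': index 0 in ['d', 'b', 'c'] -> ['d', 'b', 'c']
'c': index 2 in ['d', 'b', 'c'] -> ['c', 'd', 'b']


Output: [1, 0, 1, 0, 2, 0, 2]


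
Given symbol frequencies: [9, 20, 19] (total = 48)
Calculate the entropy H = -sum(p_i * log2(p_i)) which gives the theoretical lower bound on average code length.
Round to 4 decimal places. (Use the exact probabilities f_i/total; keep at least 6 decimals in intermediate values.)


Per-symbol terms -p_i * log2(p_i) with p_i = f_i/48:
  p = 9/48 = 0.187500: log2(p) = -2.415037, -p*log2(p) = 0.452820
  p = 20/48 = 0.416667: log2(p) = -1.263034, -p*log2(p) = 0.526264
  p = 19/48 = 0.395833: log2(p) = -1.337035, -p*log2(p) = 0.529243
H = 0.452820 + 0.526264 + 0.529243 = 1.508327

H = 1.5083 bits/symbol


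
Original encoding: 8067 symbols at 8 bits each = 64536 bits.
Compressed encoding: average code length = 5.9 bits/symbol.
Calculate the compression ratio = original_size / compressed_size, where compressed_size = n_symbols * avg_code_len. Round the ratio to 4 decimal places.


original_size = n_symbols * orig_bits = 8067 * 8 = 64536 bits
compressed_size = n_symbols * avg_code_len = 8067 * 5.9 = 47595.3 bits
ratio = original_size / compressed_size = 64536 / 47595.3 = 1.3559

Compression ratio = 1.3559


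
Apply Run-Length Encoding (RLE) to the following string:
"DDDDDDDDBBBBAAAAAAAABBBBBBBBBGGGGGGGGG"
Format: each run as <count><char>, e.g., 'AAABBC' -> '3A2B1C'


Scanning runs left to right:
  i=0: run of 'D' x 8 -> '8D'
  i=8: run of 'B' x 4 -> '4B'
  i=12: run of 'A' x 8 -> '8A'
  i=20: run of 'B' x 9 -> '9B'
  i=29: run of 'G' x 9 -> '9G'

RLE = 8D4B8A9B9G
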